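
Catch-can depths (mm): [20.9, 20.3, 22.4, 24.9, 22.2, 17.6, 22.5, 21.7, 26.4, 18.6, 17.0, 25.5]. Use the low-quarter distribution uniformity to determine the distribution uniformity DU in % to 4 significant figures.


Approach: apply the low-quarter distribution uniformity, DU = (mean of lowest quarter of readings / overall mean)*100.
sorted lowest 3 of 12: [17.0, 17.6, 18.6] -> mean = 17.7333 mm
overall mean = 21.6667 mm
DU = (17.7333/21.6667)*100 = 81.85 %
Therefore the distribution uniformity DU = 81.85 %.


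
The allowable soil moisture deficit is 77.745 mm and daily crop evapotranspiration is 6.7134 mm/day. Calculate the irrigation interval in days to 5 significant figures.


Approach: apply the irrigation interval relation, interval = SMD / ETc.
interval = 77.745 / 6.7134 = 11.581 days
Therefore the irrigation interval = 11.581 days.


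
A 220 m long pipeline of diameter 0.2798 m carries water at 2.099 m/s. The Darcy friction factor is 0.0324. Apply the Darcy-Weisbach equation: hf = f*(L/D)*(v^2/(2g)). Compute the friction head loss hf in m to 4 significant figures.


hf = 0.0324 * (220/0.2798) * (2.099^2 / (2*9.81))
hf = 5.721 m
Therefore the friction head loss hf = 5.721 m.


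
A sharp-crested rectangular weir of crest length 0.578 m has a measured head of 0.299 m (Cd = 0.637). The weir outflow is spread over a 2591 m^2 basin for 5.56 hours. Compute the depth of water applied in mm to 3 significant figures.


Approach: apply the rectangular weir equation with a volume-to-depth conversion, Q = (2/3)*Cd*L*sqrt(2g)*H^1.5; d = Q*t/A * 1000.
Step 1 — weir discharge:
  Q = (2/3)*0.637*0.578*sqrt(2*9.81)*0.299^1.5 = 0.17776 m^3/s
Step 2 — volume: V = 0.17776 * 5.56*3600 = 3558.0 m^3
Step 3 — depth: d = V/A * 1000 = 3558.0/2591 * 1000 = 1370 mm
Therefore the depth of water applied = 1370 mm.


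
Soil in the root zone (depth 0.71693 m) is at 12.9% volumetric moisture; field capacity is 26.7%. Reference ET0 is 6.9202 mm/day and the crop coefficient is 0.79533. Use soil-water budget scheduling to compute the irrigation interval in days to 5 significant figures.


Approach: apply soil-water budget scheduling, SMD = (FC-theta)/100*depth*1000; ETc = ET0*Kc; interval = SMD/ETc.
Step 1 — soil moisture deficit:
  SMD = (26.7 - 12.9)/100 * 0.71693 * 1000 = 98.93634 mm
Step 2 — daily crop ET (ETc = ET0*Kc):
  ETc = 6.9202 * 0.79533 = 5.503843 mm/day
Step 3 — irrigation interval (SMD/ETc):
  interval = 98.93634 / 5.503843 = 17.976 days
Therefore the irrigation interval = 17.976 days.


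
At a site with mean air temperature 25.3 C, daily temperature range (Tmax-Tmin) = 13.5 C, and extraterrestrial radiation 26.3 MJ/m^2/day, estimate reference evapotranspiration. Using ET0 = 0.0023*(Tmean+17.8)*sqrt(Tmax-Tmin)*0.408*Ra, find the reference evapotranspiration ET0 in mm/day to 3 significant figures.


ET0 = 0.0023*(25.3+17.8)*sqrt(13.5)*0.408*26.3 = 3.91 mm/day
Therefore the reference evapotranspiration ET0 = 3.91 mm/day.


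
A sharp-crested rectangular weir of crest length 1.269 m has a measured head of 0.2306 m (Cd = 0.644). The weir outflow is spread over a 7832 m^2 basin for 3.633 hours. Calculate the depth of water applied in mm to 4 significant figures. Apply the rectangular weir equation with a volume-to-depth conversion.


Approach: apply the rectangular weir equation with a volume-to-depth conversion, Q = (2/3)*Cd*L*sqrt(2g)*H^1.5; d = Q*t/A * 1000.
Step 1 — weir discharge:
  Q = (2/3)*0.644*1.269*sqrt(2*9.81)*0.2306^1.5 = 0.267236 m^3/s
Step 2 — volume: V = 0.267236 * 3.633*3600 = 3495.12 m^3
Step 3 — depth: d = V/A * 1000 = 3495.12/7832 * 1000 = 446.3 mm
Therefore the depth of water applied = 446.3 mm.


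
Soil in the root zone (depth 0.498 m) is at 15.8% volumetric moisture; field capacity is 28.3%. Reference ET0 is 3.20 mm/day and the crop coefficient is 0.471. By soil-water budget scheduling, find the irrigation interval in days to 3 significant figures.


Approach: apply soil-water budget scheduling, SMD = (FC-theta)/100*depth*1000; ETc = ET0*Kc; interval = SMD/ETc.
Step 1 — soil moisture deficit:
  SMD = (28.3 - 15.8)/100 * 0.498 * 1000 = 62.250 mm
Step 2 — daily crop ET (ETc = ET0*Kc):
  ETc = 3.20 * 0.471 = 1.5072 mm/day
Step 3 — irrigation interval (SMD/ETc):
  interval = 62.250 / 1.5072 = 41.3 days
Therefore the irrigation interval = 41.3 days.


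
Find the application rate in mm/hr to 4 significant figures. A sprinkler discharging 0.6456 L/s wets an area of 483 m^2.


Approach: apply the application rate relation, rate = (Q/A)*3600.
rate = (0.6456 / 483) * 3600 = 4.812 mm/hr
Therefore the application rate = 4.812 mm/hr.


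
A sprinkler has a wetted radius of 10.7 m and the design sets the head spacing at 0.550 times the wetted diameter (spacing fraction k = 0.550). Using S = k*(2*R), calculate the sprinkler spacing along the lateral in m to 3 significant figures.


S = 0.550 * (2 * 10.7) = 11.8 m
Therefore the sprinkler spacing along the lateral = 11.8 m.


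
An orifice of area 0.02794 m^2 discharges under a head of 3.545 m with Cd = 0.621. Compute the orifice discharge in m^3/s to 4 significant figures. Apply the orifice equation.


Approach: apply the orifice equation, Q = Cd*A*sqrt(2*g*h).
Q = 0.621 * 0.02794 * sqrt(2*9.81*3.545) = 0.1447 m^3/s
Therefore the orifice discharge = 0.1447 m^3/s.


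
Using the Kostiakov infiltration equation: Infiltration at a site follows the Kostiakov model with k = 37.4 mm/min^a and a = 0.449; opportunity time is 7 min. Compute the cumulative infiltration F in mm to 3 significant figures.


Approach: apply the Kostiakov infiltration equation, F = k*t^a.
F = 37.4 * 7^0.449 = 89.6 mm
Therefore the cumulative infiltration F = 89.6 mm.


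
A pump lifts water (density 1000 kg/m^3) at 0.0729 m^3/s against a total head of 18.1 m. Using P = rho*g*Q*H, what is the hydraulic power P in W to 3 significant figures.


P = 1000 * 9.81 * 0.0729 * 18.1 = 12900 W
Therefore the hydraulic power P = 12900 W.


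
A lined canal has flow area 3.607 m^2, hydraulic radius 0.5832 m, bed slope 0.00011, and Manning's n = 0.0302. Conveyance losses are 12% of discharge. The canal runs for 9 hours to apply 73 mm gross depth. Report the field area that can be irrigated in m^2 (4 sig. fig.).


Approach: apply Manning's equation with a conveyance and depth budget, Q = (1/n)*A*R^(2/3)*S^(1/2); Q_field = Q*(1-loss); Area = Q_field*t/(d/1000).
Step 1 — canal discharge (Manning's equation):
  Q = (1/0.0302) * 3.607 * 0.5832^(2/3) * 0.00011^(1/2) = 0.874408 m^3/s
Step 2 — delivered flow: Q_field = 0.874408*(1 - 12/100) = 0.769479 m^3/s
Step 3 — volume delivered: V = 0.769479 * 9*3600 = 24931.1 m^3
Step 4 — area served: A = V / (depth/1000) = 24931.1 / 0.073 = 341500 m^2
Therefore the field area that can be irrigated = 341500 m^2.


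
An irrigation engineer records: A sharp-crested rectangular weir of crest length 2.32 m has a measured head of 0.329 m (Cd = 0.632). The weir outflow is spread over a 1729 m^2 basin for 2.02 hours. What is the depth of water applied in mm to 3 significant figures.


Approach: apply the rectangular weir equation with a volume-to-depth conversion, Q = (2/3)*Cd*L*sqrt(2g)*H^1.5; d = Q*t/A * 1000.
Step 1 — weir discharge:
  Q = (2/3)*0.632*2.32*sqrt(2*9.81)*0.329^1.5 = 0.81707 m^3/s
Step 2 — volume: V = 0.81707 * 2.02*3600 = 5941.7 m^3
Step 3 — depth: d = V/A * 1000 = 5941.7/1729 * 1000 = 3440 mm
Therefore the depth of water applied = 3440 mm.


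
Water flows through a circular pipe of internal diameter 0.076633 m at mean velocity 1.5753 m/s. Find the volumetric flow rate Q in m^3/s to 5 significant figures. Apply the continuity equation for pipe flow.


Approach: apply the continuity equation for pipe flow, Q = A * v with A = pi*(D/2)^2.
A = pi*(0.076633/2)^2 = 0.004612342 m^2
Q = 0.004612342 * 1.5753 = 0.0072658 m^3/s
Therefore the volumetric flow rate Q = 0.0072658 m^3/s.


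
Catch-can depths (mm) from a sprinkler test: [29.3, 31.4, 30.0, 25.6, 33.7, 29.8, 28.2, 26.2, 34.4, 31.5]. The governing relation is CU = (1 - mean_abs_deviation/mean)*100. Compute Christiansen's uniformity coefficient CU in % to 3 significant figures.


mean = 30.010 mm
mean |d_i - mean| = 2.1920 mm
CU = (1 - 2.1920/30.010)*100 = 92.7 %
Therefore Christiansen's uniformity coefficient CU = 92.7 %.


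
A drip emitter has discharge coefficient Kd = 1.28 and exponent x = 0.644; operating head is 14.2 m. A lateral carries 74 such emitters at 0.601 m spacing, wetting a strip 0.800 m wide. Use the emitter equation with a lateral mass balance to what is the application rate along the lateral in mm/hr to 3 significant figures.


Approach: apply the emitter equation with a lateral mass balance, q = Kd*h^x; Q = n*q; rate = Q/(n*spacing*width).
Step 1 — single emitter flow (q = Kd*h^x):
  q = 1.28 * 14.2^0.644 = 7.0678 L/hr
Step 2 — total lateral flow: Q = 74 * 7.0678 = 523.02 L/hr
Step 3 — wetted area: A = 74 * 0.601 * 0.800 = 35.579 m^2
Step 4 — application rate: Q/A = 523.02/35.579 = 14.7 mm/hr
Therefore the application rate along the lateral = 14.7 mm/hr.


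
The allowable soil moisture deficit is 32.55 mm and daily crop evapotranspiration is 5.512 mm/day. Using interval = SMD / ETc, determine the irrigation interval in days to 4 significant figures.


interval = 32.55 / 5.512 = 5.905 days
Therefore the irrigation interval = 5.905 days.


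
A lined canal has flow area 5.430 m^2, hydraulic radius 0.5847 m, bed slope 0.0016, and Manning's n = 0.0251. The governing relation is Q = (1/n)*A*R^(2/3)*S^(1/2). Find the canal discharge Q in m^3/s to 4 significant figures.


Q = (1/0.0251) * 5.430 * 0.5847^(2/3) * 0.0016^(1/2) = 6.051 m^3/s
Therefore the canal discharge Q = 6.051 m^3/s.


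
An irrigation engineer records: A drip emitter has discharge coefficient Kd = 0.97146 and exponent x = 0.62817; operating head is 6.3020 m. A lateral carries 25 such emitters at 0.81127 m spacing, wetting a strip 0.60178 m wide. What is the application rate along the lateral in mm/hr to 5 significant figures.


Approach: apply the emitter equation with a lateral mass balance, q = Kd*h^x; Q = n*q; rate = Q/(n*spacing*width).
Step 1 — single emitter flow (q = Kd*h^x):
  q = 0.97146 * 6.3020^0.62817 = 3.087687 L/hr
Step 2 — total lateral flow: Q = 25 * 3.087687 = 77.19217 L/hr
Step 3 — wetted area: A = 25 * 0.81127 * 0.60178 = 12.20515 m^2
Step 4 — application rate: Q/A = 77.19217/12.20515 = 6.3246 mm/hr
Therefore the application rate along the lateral = 6.3246 mm/hr.


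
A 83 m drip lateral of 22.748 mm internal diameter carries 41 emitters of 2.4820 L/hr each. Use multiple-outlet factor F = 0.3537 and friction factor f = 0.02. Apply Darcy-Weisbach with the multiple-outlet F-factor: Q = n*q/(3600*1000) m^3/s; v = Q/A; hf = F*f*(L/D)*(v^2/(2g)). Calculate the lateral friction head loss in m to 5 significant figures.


Q = 41*2.4820/(3600*1000) = 2.826722e-05 m^3/s
A = pi*(22.748e-3/2)^2 = 4.064212e-04 m^2, so v = Q/A = 0.06955155 m/s
hf = 0.3537*0.02*(83/0.022748)*(0.06955155^2/(2*9.81)) = 0.0063638 m
Therefore the lateral friction head loss = 0.0063638 m.


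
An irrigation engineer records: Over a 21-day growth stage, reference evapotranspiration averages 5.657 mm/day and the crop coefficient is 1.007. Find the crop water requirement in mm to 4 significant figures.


Approach: apply the crop water requirement relation, CWR = ET0 * Kc * days.
CWR = 5.657 * 1.007 * 21 = 119.6 mm
Therefore the crop water requirement = 119.6 mm.


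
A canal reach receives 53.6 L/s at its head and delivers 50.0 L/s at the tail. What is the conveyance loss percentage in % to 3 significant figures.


Approach: apply the conveyance loss ratio, loss% = ((Q_head - Q_tail)/Q_head)*100.
loss = ((53.6 - 50.0)/53.6)*100 = 6.72 %
Therefore the conveyance loss percentage = 6.72 %.


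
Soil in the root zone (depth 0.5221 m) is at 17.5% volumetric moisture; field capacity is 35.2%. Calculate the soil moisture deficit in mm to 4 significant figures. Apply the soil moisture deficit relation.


Approach: apply the soil moisture deficit relation, SMD = (FC - theta)/100 * depth * 1000.
SMD = (35.2 - 17.5)/100 * 0.5221 * 1000 = 92.41 mm
Therefore the soil moisture deficit = 92.41 mm.


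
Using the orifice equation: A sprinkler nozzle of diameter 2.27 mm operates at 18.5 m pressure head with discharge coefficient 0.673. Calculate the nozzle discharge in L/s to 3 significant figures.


Approach: apply the orifice equation, Q = Cd*A*sqrt(2*g*h), A = pi*(d/2)^2.
A = pi*(2.27e-3/2)^2 = 4.0471e-06 m^2
Q = 0.673 * 4.0471e-06 * sqrt(2*9.81*18.5) * 1000 = 0.0519 L/s
Therefore the nozzle discharge = 0.0519 L/s.


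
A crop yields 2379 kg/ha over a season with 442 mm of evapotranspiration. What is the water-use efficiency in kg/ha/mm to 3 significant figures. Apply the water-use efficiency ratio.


Approach: apply the water-use efficiency ratio, WUE = yield/ET.
WUE = 2379 / 442 = 5.38 kg/ha/mm
Therefore the water-use efficiency = 5.38 kg/ha/mm.


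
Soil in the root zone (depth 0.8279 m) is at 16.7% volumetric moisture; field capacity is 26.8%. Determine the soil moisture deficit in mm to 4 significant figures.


Approach: apply the soil moisture deficit relation, SMD = (FC - theta)/100 * depth * 1000.
SMD = (26.8 - 16.7)/100 * 0.8279 * 1000 = 83.62 mm
Therefore the soil moisture deficit = 83.62 mm.


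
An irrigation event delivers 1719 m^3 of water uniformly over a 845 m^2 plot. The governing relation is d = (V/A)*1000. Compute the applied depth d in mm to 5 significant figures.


d = (1719 / 845) * 1000 = 2034.3 mm
Therefore the applied depth d = 2034.3 mm.


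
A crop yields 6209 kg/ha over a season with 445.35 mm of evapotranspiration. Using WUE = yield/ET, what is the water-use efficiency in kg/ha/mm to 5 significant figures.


WUE = 6209 / 445.35 = 13.942 kg/ha/mm
Therefore the water-use efficiency = 13.942 kg/ha/mm.


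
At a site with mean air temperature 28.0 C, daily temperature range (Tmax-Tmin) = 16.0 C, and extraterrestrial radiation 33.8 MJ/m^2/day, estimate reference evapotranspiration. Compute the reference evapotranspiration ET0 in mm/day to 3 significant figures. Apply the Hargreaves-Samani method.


Approach: apply the Hargreaves-Samani method, ET0 = 0.0023*(Tmean+17.8)*sqrt(Tmax-Tmin)*0.408*Ra.
ET0 = 0.0023*(28.0+17.8)*sqrt(16.0)*0.408*33.8 = 5.81 mm/day
Therefore the reference evapotranspiration ET0 = 5.81 mm/day.


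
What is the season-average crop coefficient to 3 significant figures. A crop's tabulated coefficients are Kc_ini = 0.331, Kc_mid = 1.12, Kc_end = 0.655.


Approach: apply a simple seasonal average, Kc_avg = (Kc_ini + Kc_mid + Kc_end)/3.
Kc_avg = (0.331 + 1.12 + 0.655)/3 = 0.702
Therefore the season-average crop coefficient = 0.702.


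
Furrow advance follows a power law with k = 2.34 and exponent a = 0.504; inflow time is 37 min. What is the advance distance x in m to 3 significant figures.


Approach: apply the power-law advance function, x = k*t^a.
x = 2.34 * 37^0.504 = 14.4 m
Therefore the advance distance x = 14.4 m.


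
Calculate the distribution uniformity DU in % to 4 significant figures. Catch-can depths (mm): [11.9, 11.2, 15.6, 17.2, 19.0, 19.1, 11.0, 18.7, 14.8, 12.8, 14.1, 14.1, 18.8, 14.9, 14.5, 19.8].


Approach: apply the low-quarter distribution uniformity, DU = (mean of lowest quarter of readings / overall mean)*100.
sorted lowest 4 of 16: [11.0, 11.2, 11.9, 12.8] -> mean = 11.7250 mm
overall mean = 15.4688 mm
DU = (11.7250/15.4688)*100 = 75.80 %
Therefore the distribution uniformity DU = 75.80 %.


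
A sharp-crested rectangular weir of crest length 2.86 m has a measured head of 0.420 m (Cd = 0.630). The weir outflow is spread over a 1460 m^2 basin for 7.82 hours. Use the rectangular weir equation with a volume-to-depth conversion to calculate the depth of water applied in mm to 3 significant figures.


Approach: apply the rectangular weir equation with a volume-to-depth conversion, Q = (2/3)*Cd*L*sqrt(2g)*H^1.5; d = Q*t/A * 1000.
Step 1 — weir discharge:
  Q = (2/3)*0.630*2.86*sqrt(2*9.81)*0.420^1.5 = 1.4482 m^3/s
Step 2 — volume: V = 1.4482 * 7.82*3600 = 40771 m^3
Step 3 — depth: d = V/A * 1000 = 40771/1460 * 1000 = 27900 mm
Therefore the depth of water applied = 27900 mm.


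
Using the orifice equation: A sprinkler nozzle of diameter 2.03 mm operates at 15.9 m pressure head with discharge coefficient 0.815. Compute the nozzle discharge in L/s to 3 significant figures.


Approach: apply the orifice equation, Q = Cd*A*sqrt(2*g*h), A = pi*(d/2)^2.
A = pi*(2.03e-3/2)^2 = 3.2365e-06 m^2
Q = 0.815 * 3.2365e-06 * sqrt(2*9.81*15.9) * 1000 = 0.0466 L/s
Therefore the nozzle discharge = 0.0466 L/s.


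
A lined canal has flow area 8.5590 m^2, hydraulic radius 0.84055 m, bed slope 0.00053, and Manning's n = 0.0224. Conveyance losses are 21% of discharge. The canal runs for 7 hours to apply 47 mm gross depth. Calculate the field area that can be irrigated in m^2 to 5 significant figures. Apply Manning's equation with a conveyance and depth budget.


Approach: apply Manning's equation with a conveyance and depth budget, Q = (1/n)*A*R^(2/3)*S^(1/2); Q_field = Q*(1-loss); Area = Q_field*t/(d/1000).
Step 1 — canal discharge (Manning's equation):
  Q = (1/0.0224) * 8.5590 * 0.84055^(2/3) * 0.00053^(1/2) = 7.834693 m^3/s
Step 2 — delivered flow: Q_field = 7.834693*(1 - 21/100) = 6.189407 m^3/s
Step 3 — volume delivered: V = 6.189407 * 7*3600 = 155973.1 m^3
Step 4 — area served: A = V / (depth/1000) = 155973.1 / 0.047 = 3318600 m^2
Therefore the field area that can be irrigated = 3318600 m^2.


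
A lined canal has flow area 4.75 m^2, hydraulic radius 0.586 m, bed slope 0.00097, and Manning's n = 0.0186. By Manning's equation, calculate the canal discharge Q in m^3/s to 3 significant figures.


Approach: apply Manning's equation, Q = (1/n)*A*R^(2/3)*S^(1/2).
Q = (1/0.0186) * 4.75 * 0.586^(2/3) * 0.00097^(1/2) = 5.57 m^3/s
Therefore the canal discharge Q = 5.57 m^3/s.


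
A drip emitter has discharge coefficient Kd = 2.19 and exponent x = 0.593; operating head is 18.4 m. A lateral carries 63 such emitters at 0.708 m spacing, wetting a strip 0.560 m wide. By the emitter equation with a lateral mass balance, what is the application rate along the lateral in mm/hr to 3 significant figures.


Approach: apply the emitter equation with a lateral mass balance, q = Kd*h^x; Q = n*q; rate = Q/(n*spacing*width).
Step 1 — single emitter flow (q = Kd*h^x):
  q = 2.19 * 18.4^0.593 = 12.316 L/hr
Step 2 — total lateral flow: Q = 63 * 12.316 = 775.93 L/hr
Step 3 — wetted area: A = 63 * 0.708 * 0.560 = 24.978 m^2
Step 4 — application rate: Q/A = 775.93/24.978 = 31.1 mm/hr
Therefore the application rate along the lateral = 31.1 mm/hr.


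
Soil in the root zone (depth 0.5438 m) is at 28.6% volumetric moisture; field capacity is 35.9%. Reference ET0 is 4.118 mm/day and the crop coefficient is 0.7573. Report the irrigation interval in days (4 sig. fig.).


Approach: apply soil-water budget scheduling, SMD = (FC-theta)/100*depth*1000; ETc = ET0*Kc; interval = SMD/ETc.
Step 1 — soil moisture deficit:
  SMD = (35.9 - 28.6)/100 * 0.5438 * 1000 = 39.6974 mm
Step 2 — daily crop ET (ETc = ET0*Kc):
  ETc = 4.118 * 0.7573 = 3.11856 mm/day
Step 3 — irrigation interval (SMD/ETc):
  interval = 39.6974 / 3.11856 = 12.73 days
Therefore the irrigation interval = 12.73 days.


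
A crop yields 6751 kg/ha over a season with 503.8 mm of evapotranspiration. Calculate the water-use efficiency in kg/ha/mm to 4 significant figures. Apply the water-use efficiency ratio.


Approach: apply the water-use efficiency ratio, WUE = yield/ET.
WUE = 6751 / 503.8 = 13.40 kg/ha/mm
Therefore the water-use efficiency = 13.40 kg/ha/mm.


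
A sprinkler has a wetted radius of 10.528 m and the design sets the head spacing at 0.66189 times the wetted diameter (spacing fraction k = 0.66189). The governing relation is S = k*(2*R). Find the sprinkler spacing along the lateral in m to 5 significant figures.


S = 0.66189 * (2 * 10.528) = 13.937 m
Therefore the sprinkler spacing along the lateral = 13.937 m.


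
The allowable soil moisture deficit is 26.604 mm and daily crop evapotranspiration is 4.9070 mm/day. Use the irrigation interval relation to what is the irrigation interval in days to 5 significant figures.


Approach: apply the irrigation interval relation, interval = SMD / ETc.
interval = 26.604 / 4.9070 = 5.4216 days
Therefore the irrigation interval = 5.4216 days.


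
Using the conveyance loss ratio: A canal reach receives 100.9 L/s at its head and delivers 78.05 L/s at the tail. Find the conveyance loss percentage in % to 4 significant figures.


Approach: apply the conveyance loss ratio, loss% = ((Q_head - Q_tail)/Q_head)*100.
loss = ((100.9 - 78.05)/100.9)*100 = 22.65 %
Therefore the conveyance loss percentage = 22.65 %.


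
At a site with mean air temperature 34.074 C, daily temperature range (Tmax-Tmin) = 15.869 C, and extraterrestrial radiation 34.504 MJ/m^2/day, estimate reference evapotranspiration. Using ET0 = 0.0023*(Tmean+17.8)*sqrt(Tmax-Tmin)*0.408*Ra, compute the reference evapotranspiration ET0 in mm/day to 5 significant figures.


ET0 = 0.0023*(34.074+17.8)*sqrt(15.869)*0.408*34.504 = 6.6909 mm/day
Therefore the reference evapotranspiration ET0 = 6.6909 mm/day.


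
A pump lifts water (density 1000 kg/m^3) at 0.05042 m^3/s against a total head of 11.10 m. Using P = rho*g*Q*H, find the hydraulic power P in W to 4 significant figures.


P = 1000 * 9.81 * 0.05042 * 11.10 = 5490 W
Therefore the hydraulic power P = 5490 W.


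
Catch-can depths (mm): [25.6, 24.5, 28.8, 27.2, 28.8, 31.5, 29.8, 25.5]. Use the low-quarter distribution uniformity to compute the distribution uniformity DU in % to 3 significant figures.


Approach: apply the low-quarter distribution uniformity, DU = (mean of lowest quarter of readings / overall mean)*100.
sorted lowest 2 of 8: [24.5, 25.5] -> mean = 25.000 mm
overall mean = 27.712 mm
DU = (25.000/27.712)*100 = 90.2 %
Therefore the distribution uniformity DU = 90.2 %.


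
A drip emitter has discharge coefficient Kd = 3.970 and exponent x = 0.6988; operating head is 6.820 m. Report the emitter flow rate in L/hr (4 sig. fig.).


Approach: apply the emitter characteristic equation, q = Kd * h^x.
q = 3.970 * 6.820^0.6988 = 15.19 L/hr
Therefore the emitter flow rate = 15.19 L/hr.


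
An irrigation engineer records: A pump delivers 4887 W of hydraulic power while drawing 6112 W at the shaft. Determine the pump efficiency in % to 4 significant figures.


Approach: apply the efficiency ratio, eta = (P_out/P_in)*100.
eta = (4887 / 6112) * 100 = 79.96 %
Therefore the pump efficiency = 79.96 %.


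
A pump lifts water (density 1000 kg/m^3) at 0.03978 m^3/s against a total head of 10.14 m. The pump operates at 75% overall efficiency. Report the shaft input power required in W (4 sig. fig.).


Approach: apply hydraulic power then efficiency conversion, P = rho*g*Q*H; P_in = P/eta.
Step 1 — hydraulic power (P = rho*g*Q*H):
  P = 1000 * 9.81 * 0.03978 * 10.14 = 3957.05 W
Step 2 — input power: P_in = P/eta = 3957.05 / 0.75 = 5276 W
Therefore the shaft input power required = 5276 W.


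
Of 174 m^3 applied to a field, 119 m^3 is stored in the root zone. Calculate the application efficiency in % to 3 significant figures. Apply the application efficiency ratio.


Approach: apply the application efficiency ratio, Ea = (stored/applied)*100.
Ea = (119/174)*100 = 68.4 %
Therefore the application efficiency = 68.4 %.


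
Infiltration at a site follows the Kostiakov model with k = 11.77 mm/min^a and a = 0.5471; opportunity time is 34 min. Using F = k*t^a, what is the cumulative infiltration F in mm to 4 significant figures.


F = 11.77 * 34^0.5471 = 81.03 mm
Therefore the cumulative infiltration F = 81.03 mm.


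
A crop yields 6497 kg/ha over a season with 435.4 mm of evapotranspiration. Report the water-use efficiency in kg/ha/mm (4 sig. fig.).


Approach: apply the water-use efficiency ratio, WUE = yield/ET.
WUE = 6497 / 435.4 = 14.92 kg/ha/mm
Therefore the water-use efficiency = 14.92 kg/ha/mm.


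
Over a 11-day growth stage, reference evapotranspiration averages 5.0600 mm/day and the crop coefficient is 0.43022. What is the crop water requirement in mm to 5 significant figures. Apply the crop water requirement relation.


Approach: apply the crop water requirement relation, CWR = ET0 * Kc * days.
CWR = 5.0600 * 0.43022 * 11 = 23.946 mm
Therefore the crop water requirement = 23.946 mm.


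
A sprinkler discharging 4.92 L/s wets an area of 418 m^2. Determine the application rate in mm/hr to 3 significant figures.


Approach: apply the application rate relation, rate = (Q/A)*3600.
rate = (4.92 / 418) * 3600 = 42.4 mm/hr
Therefore the application rate = 42.4 mm/hr.


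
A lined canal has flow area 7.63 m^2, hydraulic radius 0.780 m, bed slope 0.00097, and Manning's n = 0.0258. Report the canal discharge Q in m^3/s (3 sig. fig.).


Approach: apply Manning's equation, Q = (1/n)*A*R^(2/3)*S^(1/2).
Q = (1/0.0258) * 7.63 * 0.780^(2/3) * 0.00097^(1/2) = 7.80 m^3/s
Therefore the canal discharge Q = 7.80 m^3/s.


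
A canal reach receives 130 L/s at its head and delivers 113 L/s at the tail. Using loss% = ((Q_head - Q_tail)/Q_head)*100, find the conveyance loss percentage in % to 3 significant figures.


loss = ((130 - 113)/130)*100 = 13.1 %
Therefore the conveyance loss percentage = 13.1 %.


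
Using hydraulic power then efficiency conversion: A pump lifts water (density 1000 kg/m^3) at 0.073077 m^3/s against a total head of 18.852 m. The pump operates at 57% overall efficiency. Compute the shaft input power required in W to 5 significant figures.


Approach: apply hydraulic power then efficiency conversion, P = rho*g*Q*H; P_in = P/eta.
Step 1 — hydraulic power (P = rho*g*Q*H):
  P = 1000 * 9.81 * 0.073077 * 18.852 = 13514.72 W
Step 2 — input power: P_in = P/eta = 13514.72 / 0.57 = 23710 W
Therefore the shaft input power required = 23710 W.


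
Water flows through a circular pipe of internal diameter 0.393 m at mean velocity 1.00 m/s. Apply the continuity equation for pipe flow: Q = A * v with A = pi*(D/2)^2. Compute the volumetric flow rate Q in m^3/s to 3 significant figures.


A = pi*(0.393/2)^2 = 0.12130 m^2
Q = 0.12130 * 1.00 = 0.121 m^3/s
Therefore the volumetric flow rate Q = 0.121 m^3/s.


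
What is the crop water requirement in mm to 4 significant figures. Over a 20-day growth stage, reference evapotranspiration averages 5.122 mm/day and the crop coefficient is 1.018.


Approach: apply the crop water requirement relation, CWR = ET0 * Kc * days.
CWR = 5.122 * 1.018 * 20 = 104.3 mm
Therefore the crop water requirement = 104.3 mm.


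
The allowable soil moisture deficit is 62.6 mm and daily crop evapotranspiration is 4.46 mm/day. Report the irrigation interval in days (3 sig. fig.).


Approach: apply the irrigation interval relation, interval = SMD / ETc.
interval = 62.6 / 4.46 = 14.0 days
Therefore the irrigation interval = 14.0 days.


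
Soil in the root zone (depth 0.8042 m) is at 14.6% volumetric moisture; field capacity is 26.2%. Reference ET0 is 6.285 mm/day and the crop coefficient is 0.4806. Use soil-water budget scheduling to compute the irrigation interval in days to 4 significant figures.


Approach: apply soil-water budget scheduling, SMD = (FC-theta)/100*depth*1000; ETc = ET0*Kc; interval = SMD/ETc.
Step 1 — soil moisture deficit:
  SMD = (26.2 - 14.6)/100 * 0.8042 * 1000 = 93.2872 mm
Step 2 — daily crop ET (ETc = ET0*Kc):
  ETc = 6.285 * 0.4806 = 3.02057 mm/day
Step 3 — irrigation interval (SMD/ETc):
  interval = 93.2872 / 3.02057 = 30.88 days
Therefore the irrigation interval = 30.88 days.


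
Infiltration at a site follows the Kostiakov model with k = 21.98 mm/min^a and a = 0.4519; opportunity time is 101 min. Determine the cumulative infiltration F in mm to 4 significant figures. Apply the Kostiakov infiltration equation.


Approach: apply the Kostiakov infiltration equation, F = k*t^a.
F = 21.98 * 101^0.4519 = 176.9 mm
Therefore the cumulative infiltration F = 176.9 mm.


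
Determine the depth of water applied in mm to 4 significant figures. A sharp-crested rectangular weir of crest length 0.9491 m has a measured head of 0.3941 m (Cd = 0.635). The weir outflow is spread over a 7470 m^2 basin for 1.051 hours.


Approach: apply the rectangular weir equation with a volume-to-depth conversion, Q = (2/3)*Cd*L*sqrt(2g)*H^1.5; d = Q*t/A * 1000.
Step 1 — weir discharge:
  Q = (2/3)*0.635*0.9491*sqrt(2*9.81)*0.3941^1.5 = 0.440305 m^3/s
Step 2 — volume: V = 0.440305 * 1.051*3600 = 1665.94 m^3
Step 3 — depth: d = V/A * 1000 = 1665.94/7470 * 1000 = 223.0 mm
Therefore the depth of water applied = 223.0 mm.


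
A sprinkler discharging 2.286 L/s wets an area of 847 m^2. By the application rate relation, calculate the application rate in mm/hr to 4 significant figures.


Approach: apply the application rate relation, rate = (Q/A)*3600.
rate = (2.286 / 847) * 3600 = 9.716 mm/hr
Therefore the application rate = 9.716 mm/hr.


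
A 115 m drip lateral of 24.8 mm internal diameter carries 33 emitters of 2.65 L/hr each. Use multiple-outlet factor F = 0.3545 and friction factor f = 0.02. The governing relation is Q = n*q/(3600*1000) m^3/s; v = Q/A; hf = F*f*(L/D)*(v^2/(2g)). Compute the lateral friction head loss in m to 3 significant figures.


Q = 33*2.65/(3600*1000) = 2.4292e-05 m^3/s
A = pi*(24.8e-3/2)^2 = 4.8305e-04 m^2, so v = Q/A = 0.050288 m/s
hf = 0.3545*0.02*(115/0.0248)*(0.050288^2/(2*9.81)) = 0.00424 m
Therefore the lateral friction head loss = 0.00424 m.


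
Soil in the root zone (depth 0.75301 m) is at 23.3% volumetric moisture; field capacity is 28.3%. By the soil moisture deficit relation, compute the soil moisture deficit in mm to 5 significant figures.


Approach: apply the soil moisture deficit relation, SMD = (FC - theta)/100 * depth * 1000.
SMD = (28.3 - 23.3)/100 * 0.75301 * 1000 = 37.651 mm
Therefore the soil moisture deficit = 37.651 mm.


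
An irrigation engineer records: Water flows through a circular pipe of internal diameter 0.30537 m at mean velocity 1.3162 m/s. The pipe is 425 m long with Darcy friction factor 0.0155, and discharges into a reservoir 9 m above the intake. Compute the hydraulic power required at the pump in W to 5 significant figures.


Approach: apply continuity + Darcy-Weisbach + hydraulic power, Q = A*v; hf = f*(L/D)*(v^2/(2g)); H = static + hf; P = rho*g*Q*H.
Step 1 — flow rate (continuity, Q = A*v):
  A = pi*(0.30537/2)^2 = 0.07323904 m^2
  Q = 0.07323904 * 1.3162 = 0.09639722 m^3/s
Step 2 — friction head loss (Darcy-Weisbach):
  hf = 0.0155 * (425/0.30537) * (1.3162^2 / (2*9.81))
  hf = 1.904755 m
Step 3 — total head: H = 9 + 1.904755 = 10.90475 m
Step 4 — hydraulic power (P = rho*g*Q*H):
  P = 1000 * 9.81 * 0.09639722 * 10.90475 = 10312 W
Therefore the hydraulic power required at the pump = 10312 W.


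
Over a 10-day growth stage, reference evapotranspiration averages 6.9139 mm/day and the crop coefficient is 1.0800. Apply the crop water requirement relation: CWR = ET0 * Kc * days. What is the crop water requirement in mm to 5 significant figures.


CWR = 6.9139 * 1.0800 * 10 = 74.670 mm
Therefore the crop water requirement = 74.670 mm.


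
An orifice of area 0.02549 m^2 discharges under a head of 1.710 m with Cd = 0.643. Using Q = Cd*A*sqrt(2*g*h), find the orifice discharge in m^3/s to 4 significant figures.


Q = 0.643 * 0.02549 * sqrt(2*9.81*1.710) = 0.09494 m^3/s
Therefore the orifice discharge = 0.09494 m^3/s.


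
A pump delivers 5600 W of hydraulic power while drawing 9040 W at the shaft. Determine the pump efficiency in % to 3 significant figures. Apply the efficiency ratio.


Approach: apply the efficiency ratio, eta = (P_out/P_in)*100.
eta = (5600 / 9040) * 100 = 61.9 %
Therefore the pump efficiency = 61.9 %.


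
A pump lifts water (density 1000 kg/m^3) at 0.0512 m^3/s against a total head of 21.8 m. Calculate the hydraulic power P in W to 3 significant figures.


Approach: apply the hydraulic power relation, P = rho*g*Q*H.
P = 1000 * 9.81 * 0.0512 * 21.8 = 10900 W
Therefore the hydraulic power P = 10900 W.


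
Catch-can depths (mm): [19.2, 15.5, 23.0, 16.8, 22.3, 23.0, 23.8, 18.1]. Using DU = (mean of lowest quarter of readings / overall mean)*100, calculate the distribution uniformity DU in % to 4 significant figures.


sorted lowest 2 of 8: [15.5, 16.8] -> mean = 16.1500 mm
overall mean = 20.2125 mm
DU = (16.1500/20.2125)*100 = 79.90 %
Therefore the distribution uniformity DU = 79.90 %.


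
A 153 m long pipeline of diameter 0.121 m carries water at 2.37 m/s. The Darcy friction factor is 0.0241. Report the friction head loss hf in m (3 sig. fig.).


Approach: apply the Darcy-Weisbach equation, hf = f*(L/D)*(v^2/(2g)).
hf = 0.0241 * (153/0.121) * (2.37^2 / (2*9.81))
hf = 8.72 m
Therefore the friction head loss hf = 8.72 m.


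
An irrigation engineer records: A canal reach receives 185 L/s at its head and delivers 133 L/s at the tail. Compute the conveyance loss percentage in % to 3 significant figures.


Approach: apply the conveyance loss ratio, loss% = ((Q_head - Q_tail)/Q_head)*100.
loss = ((185 - 133)/185)*100 = 28.1 %
Therefore the conveyance loss percentage = 28.1 %.


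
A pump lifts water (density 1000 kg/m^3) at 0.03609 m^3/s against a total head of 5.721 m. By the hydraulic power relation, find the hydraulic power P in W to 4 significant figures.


Approach: apply the hydraulic power relation, P = rho*g*Q*H.
P = 1000 * 9.81 * 0.03609 * 5.721 = 2025 W
Therefore the hydraulic power P = 2025 W.


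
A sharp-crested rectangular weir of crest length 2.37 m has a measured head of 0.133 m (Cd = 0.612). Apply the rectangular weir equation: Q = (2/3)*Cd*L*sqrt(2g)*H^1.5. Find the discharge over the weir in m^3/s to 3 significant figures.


Q = (2/3)*0.612*2.37*sqrt(2*9.81)*0.133^1.5 = 0.208 m^3/s
Therefore the discharge over the weir = 0.208 m^3/s.


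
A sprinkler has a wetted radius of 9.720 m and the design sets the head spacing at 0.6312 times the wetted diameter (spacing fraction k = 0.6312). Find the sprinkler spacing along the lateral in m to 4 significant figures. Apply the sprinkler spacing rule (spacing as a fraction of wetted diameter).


Approach: apply the sprinkler spacing rule (spacing as a fraction of wetted diameter), S = k*(2*R).
S = 0.6312 * (2 * 9.720) = 12.27 m
Therefore the sprinkler spacing along the lateral = 12.27 m.


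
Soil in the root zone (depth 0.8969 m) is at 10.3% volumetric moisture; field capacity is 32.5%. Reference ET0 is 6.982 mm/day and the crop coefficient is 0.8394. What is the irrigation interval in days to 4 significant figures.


Approach: apply soil-water budget scheduling, SMD = (FC-theta)/100*depth*1000; ETc = ET0*Kc; interval = SMD/ETc.
Step 1 — soil moisture deficit:
  SMD = (32.5 - 10.3)/100 * 0.8969 * 1000 = 199.112 mm
Step 2 — daily crop ET (ETc = ET0*Kc):
  ETc = 6.982 * 0.8394 = 5.86069 mm/day
Step 3 — irrigation interval (SMD/ETc):
  interval = 199.112 / 5.86069 = 33.97 days
Therefore the irrigation interval = 33.97 days.


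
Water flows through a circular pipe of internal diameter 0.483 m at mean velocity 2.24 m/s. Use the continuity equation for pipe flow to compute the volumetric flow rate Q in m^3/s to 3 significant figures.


Approach: apply the continuity equation for pipe flow, Q = A * v with A = pi*(D/2)^2.
A = pi*(0.483/2)^2 = 0.18322 m^2
Q = 0.18322 * 2.24 = 0.410 m^3/s
Therefore the volumetric flow rate Q = 0.410 m^3/s.


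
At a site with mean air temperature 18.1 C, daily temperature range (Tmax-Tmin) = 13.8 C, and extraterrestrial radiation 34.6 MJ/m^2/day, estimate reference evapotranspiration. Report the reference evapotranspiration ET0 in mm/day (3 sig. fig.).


Approach: apply the Hargreaves-Samani method, ET0 = 0.0023*(Tmean+17.8)*sqrt(Tmax-Tmin)*0.408*Ra.
ET0 = 0.0023*(18.1+17.8)*sqrt(13.8)*0.408*34.6 = 4.33 mm/day
Therefore the reference evapotranspiration ET0 = 4.33 mm/day.


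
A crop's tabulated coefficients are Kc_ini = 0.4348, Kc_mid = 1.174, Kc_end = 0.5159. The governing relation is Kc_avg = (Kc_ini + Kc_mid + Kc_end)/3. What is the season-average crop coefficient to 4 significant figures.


Kc_avg = (0.4348 + 1.174 + 0.5159)/3 = 0.7082
Therefore the season-average crop coefficient = 0.7082.


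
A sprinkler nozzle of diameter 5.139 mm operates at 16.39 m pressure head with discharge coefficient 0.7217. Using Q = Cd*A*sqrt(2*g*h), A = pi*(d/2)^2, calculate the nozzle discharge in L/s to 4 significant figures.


A = pi*(5.139e-3/2)^2 = 2.07418e-05 m^2
Q = 0.7217 * 2.07418e-05 * sqrt(2*9.81*16.39) * 1000 = 0.2684 L/s
Therefore the nozzle discharge = 0.2684 L/s.


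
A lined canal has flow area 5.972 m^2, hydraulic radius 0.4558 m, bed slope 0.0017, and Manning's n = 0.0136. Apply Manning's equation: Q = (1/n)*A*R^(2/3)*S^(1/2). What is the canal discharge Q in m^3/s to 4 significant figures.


Q = (1/0.0136) * 5.972 * 0.4558^(2/3) * 0.0017^(1/2) = 10.72 m^3/s
Therefore the canal discharge Q = 10.72 m^3/s.


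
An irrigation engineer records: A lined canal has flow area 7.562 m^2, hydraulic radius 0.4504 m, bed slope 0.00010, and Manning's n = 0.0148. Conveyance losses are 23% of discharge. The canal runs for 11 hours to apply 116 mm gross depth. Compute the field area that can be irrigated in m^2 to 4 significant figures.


Approach: apply Manning's equation with a conveyance and depth budget, Q = (1/n)*A*R^(2/3)*S^(1/2); Q_field = Q*(1-loss); Area = Q_field*t/(d/1000).
Step 1 — canal discharge (Manning's equation):
  Q = (1/0.0148) * 7.562 * 0.4504^(2/3) * 0.00010^(1/2) = 3.00221 m^3/s
Step 2 — delivered flow: Q_field = 3.00221*(1 - 23/100) = 2.31170 m^3/s
Step 3 — volume delivered: V = 2.31170 * 11*3600 = 91543.3 m^3
Step 4 — area served: A = V / (depth/1000) = 91543.3 / 0.116 = 789200 m^2
Therefore the field area that can be irrigated = 789200 m^2.


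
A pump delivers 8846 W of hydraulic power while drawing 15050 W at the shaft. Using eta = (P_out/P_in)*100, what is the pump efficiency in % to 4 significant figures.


eta = (8846 / 15050) * 100 = 58.78 %
Therefore the pump efficiency = 58.78 %.


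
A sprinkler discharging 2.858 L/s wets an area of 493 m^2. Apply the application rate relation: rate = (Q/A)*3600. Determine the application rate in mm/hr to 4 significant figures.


rate = (2.858 / 493) * 3600 = 20.87 mm/hr
Therefore the application rate = 20.87 mm/hr.


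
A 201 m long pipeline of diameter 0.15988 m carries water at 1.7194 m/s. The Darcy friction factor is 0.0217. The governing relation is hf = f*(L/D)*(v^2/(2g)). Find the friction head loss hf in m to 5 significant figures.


hf = 0.0217 * (201/0.15988) * (1.7194^2 / (2*9.81))
hf = 4.1107 m
Therefore the friction head loss hf = 4.1107 m.


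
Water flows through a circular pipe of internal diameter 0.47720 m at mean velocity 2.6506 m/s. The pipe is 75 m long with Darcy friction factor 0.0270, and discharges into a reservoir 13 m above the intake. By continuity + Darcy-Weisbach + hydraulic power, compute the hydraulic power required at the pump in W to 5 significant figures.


Approach: apply continuity + Darcy-Weisbach + hydraulic power, Q = A*v; hf = f*(L/D)*(v^2/(2g)); H = static + hf; P = rho*g*Q*H.
Step 1 — flow rate (continuity, Q = A*v):
  A = pi*(0.47720/2)^2 = 0.1788507 m^2
  Q = 0.1788507 * 2.6506 = 0.4740618 m^3/s
Step 2 — friction head loss (Darcy-Weisbach):
  hf = 0.0270 * (75/0.47720) * (2.6506^2 / (2*9.81))
  hf = 1.519546 m
Step 3 — total head: H = 13 + 1.519546 = 14.51955 m
Step 4 — hydraulic power (P = rho*g*Q*H):
  P = 1000 * 9.81 * 0.4740618 * 14.51955 = 67524 W
Therefore the hydraulic power required at the pump = 67524 W.


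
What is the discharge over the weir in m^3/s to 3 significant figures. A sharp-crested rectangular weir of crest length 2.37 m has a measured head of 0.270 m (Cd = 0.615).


Approach: apply the rectangular weir equation, Q = (2/3)*Cd*L*sqrt(2g)*H^1.5.
Q = (2/3)*0.615*2.37*sqrt(2*9.81)*0.270^1.5 = 0.604 m^3/s
Therefore the discharge over the weir = 0.604 m^3/s.
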